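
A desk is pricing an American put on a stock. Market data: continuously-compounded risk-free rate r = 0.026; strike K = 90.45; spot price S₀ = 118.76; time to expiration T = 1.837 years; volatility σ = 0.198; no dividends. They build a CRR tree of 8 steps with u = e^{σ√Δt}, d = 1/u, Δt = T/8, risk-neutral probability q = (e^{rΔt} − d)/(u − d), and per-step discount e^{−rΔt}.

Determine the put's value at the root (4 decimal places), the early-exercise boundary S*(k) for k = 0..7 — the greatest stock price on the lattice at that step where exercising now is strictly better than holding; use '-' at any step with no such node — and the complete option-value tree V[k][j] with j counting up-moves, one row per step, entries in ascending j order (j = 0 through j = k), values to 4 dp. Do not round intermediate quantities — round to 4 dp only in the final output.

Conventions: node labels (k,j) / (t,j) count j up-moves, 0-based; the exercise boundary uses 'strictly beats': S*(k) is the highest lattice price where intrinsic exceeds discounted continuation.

Δt=0.22962  u=1.09953  d=0.90948  q=0.50781  discount=0.99405
step 8 (expiry): payoffs max(K−S,0) = 34.8566 23.2398 9.1956 0.0000 0.0000 0.0000 0.0000 0.0000 0.0000
step 7: (k=7,j=0): S=61.1264, K−S=29.3236, hold=28.7852 ⇒ V=29.3236 exercise | (k=7,j=1): S=73.8994, K−S=16.5506, hold=16.0122 ⇒ V=16.5506 exercise | (k=7,j=2): S=89.3414, K−S=1.1086, hold=4.4991 ⇒ V=4.4991 continue | (k=7,j=3): S=108.0101, K−S=0.0000, hold=0.0000 ⇒ V=0.0000 continue | (k=7,j=4): S=130.5798, K−S=0.0000, hold=0.0000 ⇒ V=0.0000 continue | (k=7,j=5): S=157.8657, K−S=0.0000, hold=0.0000 ⇒ V=0.0000 continue | (k=7,j=6): S=190.8532, K−S=0.0000, hold=0.0000 ⇒ V=0.0000 continue | (k=7,j=7): S=230.7338, K−S=0.0000, hold=0.0000 ⇒ V=0.0000 continue  boundary S*=73.8994
step 6: (k=6,j=0): S=67.2102, K−S=23.2398, hold=22.7014 ⇒ V=23.2398 exercise | (k=6,j=1): S=81.2544, K−S=9.1956, hold=10.3687 ⇒ V=10.3687 continue | (k=6,j=2): S=98.2332, K−S=0.0000, hold=2.2012 ⇒ V=2.2012 continue | (k=6,j=3): S=118.7600, K−S=0.0000, hold=0.0000 ⇒ V=0.0000 continue | (k=6,j=4): S=143.5760, K−S=0.0000, hold=0.0000 ⇒ V=0.0000 continue | (k=6,j=5): S=173.5776, K−S=0.0000, hold=0.0000 ⇒ V=0.0000 continue | (k=6,j=6): S=209.8483, K−S=0.0000, hold=0.0000 ⇒ V=0.0000 continue  boundary S*=67.2102
step 5: (k=5,j=0): S=73.8994, K−S=16.5506, hold=16.6043 ⇒ V=16.6043 continue | (k=5,j=1): S=89.3414, K−S=1.1086, hold=6.1842 ⇒ V=6.1842 continue | (k=5,j=2): S=108.0101, K−S=0.0000, hold=1.0770 ⇒ V=1.0770 continue | (k=5,j=3): S=130.5798, K−S=0.0000, hold=0.0000 ⇒ V=0.0000 continue | (k=5,j=4): S=157.8657, K−S=0.0000, hold=0.0000 ⇒ V=0.0000 continue | (k=5,j=5): S=190.8532, K−S=0.0000, hold=0.0000 ⇒ V=0.0000 continue  boundary S*=-
step 4: (k=4,j=0): S=81.2544, K−S=9.1956, hold=11.2456 ⇒ V=11.2456 continue | (k=4,j=1): S=98.2332, K−S=0.0000, hold=3.5693 ⇒ V=3.5693 continue | (k=4,j=2): S=118.7600, K−S=0.0000, hold=0.5269 ⇒ V=0.5269 continue | (k=4,j=3): S=143.5760, K−S=0.0000, hold=0.0000 ⇒ V=0.0000 continue | (k=4,j=4): S=173.5776, K−S=0.0000, hold=0.0000 ⇒ V=0.0000 continue  boundary S*=-
step 3: (k=3,j=0): S=89.3414, K−S=1.1086, hold=7.3038 ⇒ V=7.3038 continue | (k=3,j=1): S=108.0101, K−S=0.0000, hold=2.0123 ⇒ V=2.0123 continue | (k=3,j=2): S=130.5798, K−S=0.0000, hold=0.2578 ⇒ V=0.2578 continue | (k=3,j=3): S=157.8657, K−S=0.0000, hold=0.0000 ⇒ V=0.0000 continue  boundary S*=-
step 2: (k=2,j=0): S=98.2332, K−S=0.0000, hold=4.5893 ⇒ V=4.5893 continue | (k=2,j=1): S=118.7600, K−S=0.0000, hold=1.1147 ⇒ V=1.1147 continue | (k=2,j=2): S=143.5760, K−S=0.0000, hold=0.1261 ⇒ V=0.1261 continue  boundary S*=-
step 1: (k=1,j=0): S=108.0101, K−S=0.0000, hold=2.8080 ⇒ V=2.8080 continue | (k=1,j=1): S=130.5798, K−S=0.0000, hold=0.6091 ⇒ V=0.6091 continue  boundary S*=-
step 0: (k=0,j=0): S=118.7600, K−S=0.0000, hold=1.6813 ⇒ V=1.6813 continue  boundary S*=-

price = 1.6813
boundary = - - - - - - 67.2102 73.8994
tree:
1.6813
2.8080 0.6091
4.5893 1.1147 0.1261
7.3038 2.0123 0.2578 0.0000
11.2456 3.5693 0.5269 0.0000 0.0000
16.6043 6.1842 1.0770 0.0000 0.0000 0.0000
23.2398 10.3687 2.2012 0.0000 0.0000 0.0000 0.0000
29.3236 16.5506 4.4991 0.0000 0.0000 0.0000 0.0000 0.0000
34.8566 23.2398 9.1956 0.0000 0.0000 0.0000 0.0000 0.0000 0.0000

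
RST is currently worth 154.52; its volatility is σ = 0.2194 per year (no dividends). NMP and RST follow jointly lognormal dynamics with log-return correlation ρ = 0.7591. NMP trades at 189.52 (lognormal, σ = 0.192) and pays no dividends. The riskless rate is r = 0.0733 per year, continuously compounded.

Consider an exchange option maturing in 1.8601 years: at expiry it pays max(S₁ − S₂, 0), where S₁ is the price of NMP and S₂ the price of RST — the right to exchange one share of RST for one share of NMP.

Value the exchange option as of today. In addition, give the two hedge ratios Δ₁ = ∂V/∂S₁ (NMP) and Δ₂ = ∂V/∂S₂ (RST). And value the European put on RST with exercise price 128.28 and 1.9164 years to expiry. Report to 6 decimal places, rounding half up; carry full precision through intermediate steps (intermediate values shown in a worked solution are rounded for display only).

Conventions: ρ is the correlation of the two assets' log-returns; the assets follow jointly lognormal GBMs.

σ_eff = √(σ₁² + σ₂² − 2ρσ₁σ₂) = √(0.192² + 0.2194² − 2·0.7591·0.192·0.2194) = 0.145074
d₁ = (ln(S₁/S₂) + (q₂ − q₁ + σ_eff²/2)T) / (σ_eff√T) = (ln(189.52/154.52) + (0.0 − 0.0 + 0.010523)·1.8601) / 0.197860 = 1.130826
d₂ = d₁ − σ_eff√T = 1.130826 − 0.197860 = 0.932966
N(d₁) = 0.870936,  N(d₂) = 0.824581
V = S₁·e^{−q₁T}·N(d₁) − S₂·e^{−q₂T}·N(d₂) = 165.059778 − 127.414312 = 37.645465
Δ₁ = e^{−q₁T}·N(d₁) = 0.870936;  Δ₂ = −e^{−q₂T}·N(d₂) = -0.824581
[vanilla: RST put K=128.28]
σ√T = 0.2194·√1.9164 = 0.303724
d₁ = (ln(S/K) + (r+σ²/2)T) / (σ√T) = (ln(154.52/128.28) + (0.0733+0.2194²/2)·1.9164) / 0.303724 = (0.186108 + 0.186596) / 0.303724 = 1.227114
d₂ = d₁ − σ√T = 1.227114 − 0.303724 = 0.923390
e^{−rT} = 0.868948
N(−d₁) = 0.109890,  N(−d₂) = 0.177902
price = K·e^{−rT}·N(−d₂) − S·N(−d₁) = 19.830499 − 16.980177 = 2.850322

exchange price = 37.645465
Δ1 = 0.870936
Δ2 = -0.824581
price(RST put K=128.28) = 2.850322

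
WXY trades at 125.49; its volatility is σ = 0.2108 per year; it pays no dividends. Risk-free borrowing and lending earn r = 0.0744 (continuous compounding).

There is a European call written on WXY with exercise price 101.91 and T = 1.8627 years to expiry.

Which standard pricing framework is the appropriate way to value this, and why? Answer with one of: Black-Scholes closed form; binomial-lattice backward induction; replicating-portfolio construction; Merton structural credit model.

framework: Black-Scholes closed form

Key observation: with WXY following a GBM at constant σ and r, the European call struck at 101.91 prices in closed form — nothing here needs a stepwise model or a balance sheet.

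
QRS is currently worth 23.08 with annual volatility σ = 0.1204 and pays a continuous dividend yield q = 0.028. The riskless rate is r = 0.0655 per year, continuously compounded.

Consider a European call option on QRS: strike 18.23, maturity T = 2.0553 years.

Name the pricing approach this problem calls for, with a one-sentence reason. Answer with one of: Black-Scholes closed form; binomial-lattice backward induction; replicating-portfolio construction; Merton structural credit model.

framework: Black-Scholes closed form

Key observation: a European-exercise option on QRS struck at 18.23 — a GBM underlying with constant parameters — admits an analytic price: the data contain no early exercise, no discrete tree, no debt structure.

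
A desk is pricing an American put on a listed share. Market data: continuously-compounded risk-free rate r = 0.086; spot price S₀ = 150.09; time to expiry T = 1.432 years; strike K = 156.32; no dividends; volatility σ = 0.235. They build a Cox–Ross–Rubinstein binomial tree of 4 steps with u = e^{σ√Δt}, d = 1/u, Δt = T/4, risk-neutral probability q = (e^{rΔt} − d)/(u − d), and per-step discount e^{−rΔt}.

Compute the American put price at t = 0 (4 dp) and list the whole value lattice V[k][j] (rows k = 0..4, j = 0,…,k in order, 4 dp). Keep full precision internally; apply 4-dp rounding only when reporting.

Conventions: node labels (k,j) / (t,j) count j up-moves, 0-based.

price = 13.7690
tree:
13.7690
25.9173 5.5641
43.0222 12.0936 1.0545
57.8835 25.9173 2.5631 0.0000
70.7954 43.0222 6.2300 0.0000 0.0000

params: Δt=0.35800 u=1.15097 d=0.86883 q=0.57572 e^(-rΔt)=0.96968
t_4 payoffs: 70.7954 43.0222 6.2300 0.0000 0.0000
k=3: node(3,0) S=98.4365 payoff=57.8835 vs cont=53.1440 → 57.8835 [stop]  node(3,1) S=130.4027 payoff=25.9173 vs cont=21.1779 → 25.9173 [stop]  node(3,2) S=172.7496 payoff=0.0000 vs cont=2.5631 → 2.5631 [wait]  node(3,3) S=228.8481 payoff=0.0000 vs cont=0.0000 → 0.0000 [wait]
k=2: node(2,0) S=113.2978 payoff=43.0222 vs cont=38.2828 → 43.0222 [stop]  node(2,1) S=150.0900 payoff=6.2300 vs cont=12.0936 → 12.0936 [wait]  node(2,2) S=198.8301 payoff=0.0000 vs cont=1.0545 → 1.0545 [wait]
k=1: node(1,0) S=130.4027 payoff=25.9173 vs cont=24.4513 → 25.9173 [stop]  node(1,1) S=172.7496 payoff=0.0000 vs cont=5.5641 → 5.5641 [wait]
k=0: node(0,0) S=150.0900 payoff=6.2300 vs cont=13.7690 → 13.7690 [wait]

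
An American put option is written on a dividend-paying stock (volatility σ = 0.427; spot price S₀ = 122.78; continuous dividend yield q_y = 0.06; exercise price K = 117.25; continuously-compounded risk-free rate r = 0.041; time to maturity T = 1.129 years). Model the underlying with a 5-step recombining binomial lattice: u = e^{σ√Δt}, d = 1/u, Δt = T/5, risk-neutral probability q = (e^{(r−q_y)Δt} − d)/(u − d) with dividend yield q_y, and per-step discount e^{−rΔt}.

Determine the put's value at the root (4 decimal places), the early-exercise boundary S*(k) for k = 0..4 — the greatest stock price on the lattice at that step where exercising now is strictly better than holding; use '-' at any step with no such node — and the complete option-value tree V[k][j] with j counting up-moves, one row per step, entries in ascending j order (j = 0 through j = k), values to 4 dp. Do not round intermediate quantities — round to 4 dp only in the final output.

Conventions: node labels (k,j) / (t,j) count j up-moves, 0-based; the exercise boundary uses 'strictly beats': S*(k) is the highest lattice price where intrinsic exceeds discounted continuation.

params: Δt=0.22580 u=1.22495 d=0.81636 q=0.43897 e^(-rΔt)=0.99078
t_5 payoffs: 72.7328 50.4513 17.0177 0.0000 0.0000 0.0000
t_4: node(4,0) S=54.5316 payoff=62.7184 vs cont=62.3718 → 62.7184 [stop]  node(4,1) S=81.8253 payoff=35.4247 vs cont=35.4453 → 35.4453 [wait]  node(4,2) S=122.7800 payoff=0.0000 vs cont=9.4595 → 9.4595 [wait]  node(4,3) S=184.2330 payoff=0.0000 vs cont=0.0000 → 0.0000 [wait]  node(4,4) S=276.4441 payoff=0.0000 vs cont=0.0000 → 0.0000 [wait]  ⇒ S*(4)=54.5316
t_3: node(3,0) S=66.7987 payoff=50.4513 vs cont=50.2787 → 50.4513 [stop]  node(3,1) S=100.2323 payoff=17.0177 vs cont=23.8168 → 23.8168 [wait]  node(3,2) S=150.3999 payoff=0.0000 vs cont=5.2581 → 5.2581 [wait]  node(3,3) S=225.6771 payoff=0.0000 vs cont=0.0000 → 0.0000 [wait]  ⇒ S*(3)=66.7987
t_2: node(2,0) S=81.8253 payoff=35.4247 vs cont=38.4024 → 38.4024 [wait]  node(2,1) S=122.7800 payoff=0.0000 vs cont=15.5257 → 15.5257 [wait]  node(2,2) S=184.2330 payoff=0.0000 vs cont=2.9228 → 2.9228 [wait]  ⇒ S*(2)=-
t_1: node(1,0) S=100.2323 payoff=17.0177 vs cont=28.0989 → 28.0989 [wait]  node(1,1) S=150.3999 payoff=0.0000 vs cont=9.9013 → 9.9013 [wait]  ⇒ S*(1)=-
t_0: node(0,0) S=122.7800 payoff=0.0000 vs cont=19.9254 → 19.9254 [wait]  ⇒ S*(0)=-

price = 19.9254
boundary = - - - 66.7987 54.5316
tree:
19.9254
28.0989 9.9013
38.4024 15.5257 2.9228
50.4513 23.8168 5.2581 0.0000
62.7184 35.4453 9.4595 0.0000 0.0000
72.7328 50.4513 17.0177 0.0000 0.0000 0.0000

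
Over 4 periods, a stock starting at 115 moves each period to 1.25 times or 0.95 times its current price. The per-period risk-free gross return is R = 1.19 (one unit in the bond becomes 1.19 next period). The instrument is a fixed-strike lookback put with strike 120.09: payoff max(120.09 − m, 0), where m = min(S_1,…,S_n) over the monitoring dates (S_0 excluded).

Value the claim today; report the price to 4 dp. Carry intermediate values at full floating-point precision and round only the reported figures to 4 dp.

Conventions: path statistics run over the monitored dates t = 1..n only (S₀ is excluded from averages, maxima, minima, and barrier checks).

price = 1.2147

Under the martingale measure an up-move has probability p* = 0.8000; value the claim as the probability-weighted average of per-path payoffs, discounted 4 periods at R = 1.19.
Enumerate all 2^4 = 16 price paths (U = up ×1.25, D = down ×0.95); each path with k up-moves has probability p*^k·(1−p*)^(4−k).
DDDD: m=93.6682, payoff=26.4218, prob=0.001600
UDDD: m=123.2477, payoff=0.0000, prob=0.006400
DUDD: m=109.2500, payoff=10.8400, prob=0.006400
UUDD: m=143.7500, payoff=0.0000, prob=0.025600
DDUD: m=103.7875, payoff=16.3025, prob=0.006400
UDUD: m=136.5625, payoff=0.0000, prob=0.025600
DUUD: m=109.2500, payoff=10.8400, prob=0.025600
UUUD: m=143.7500, payoff=0.0000, prob=0.102400
DDDU: m=98.5981, payoff=21.4919, prob=0.006400
UDDU: m=129.7344, payoff=0.0000, prob=0.025600
DUDU: m=109.2500, payoff=10.8400, prob=0.025600
UUDU: m=143.7500, payoff=0.0000, prob=0.102400
DDUU: m=103.7875, payoff=16.3025, prob=0.025600
UDUU: m=136.5625, payoff=0.0000, prob=0.102400
DUUU: m=109.2500, payoff=10.8400, prob=0.102400
UUUU: m=143.7500, payoff=0.0000, prob=0.409600
Price = Σ prob·payoff / R^4 = 2.435903 / 2.005339 = 1.2147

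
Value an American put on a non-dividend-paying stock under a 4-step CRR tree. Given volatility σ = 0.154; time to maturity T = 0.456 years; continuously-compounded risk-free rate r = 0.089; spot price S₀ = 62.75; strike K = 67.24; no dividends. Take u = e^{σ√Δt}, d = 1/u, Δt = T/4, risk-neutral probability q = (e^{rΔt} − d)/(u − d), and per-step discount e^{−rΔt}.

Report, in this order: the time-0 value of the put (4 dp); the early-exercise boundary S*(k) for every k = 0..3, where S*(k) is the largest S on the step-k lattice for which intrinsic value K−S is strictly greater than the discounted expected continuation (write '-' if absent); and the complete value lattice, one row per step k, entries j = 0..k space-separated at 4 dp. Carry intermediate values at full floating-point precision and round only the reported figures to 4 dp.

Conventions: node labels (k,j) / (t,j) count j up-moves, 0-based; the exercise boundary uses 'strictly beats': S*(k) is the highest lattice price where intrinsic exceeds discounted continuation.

price = 4.4900
boundary = 62.7500 59.5706 62.7500 59.5706
tree:
4.4900
7.6694 2.2832
10.6877 4.4900 0.7577
13.5531 7.6694 1.8444 0.0000
16.2733 10.6877 4.4900 0.0000 0.0000

params: Δt=0.11400 u=1.05337 d=0.94933 q=0.58502 e^(-rΔt)=0.98991
t_4 payoffs: 16.2733 10.6877 4.4900 0.0000 0.0000
t_3: node(3,0) S=53.6869 payoff=13.5531 vs cont=12.8743 → 13.5531 [stop]  node(3,1) S=59.5706 payoff=7.6694 vs cont=6.9906 → 7.6694 [stop]  node(3,2) S=66.0991 payoff=1.1409 vs cont=1.8444 → 1.8444 [wait]  node(3,3) S=73.3430 payoff=0.0000 vs cont=0.0000 → 0.0000 [wait]  ⇒ S*(3)=59.5706
t_2: node(2,0) S=56.5523 payoff=10.6877 vs cont=10.0089 → 10.6877 [stop]  node(2,1) S=62.7500 payoff=4.4900 vs cont=4.2187 → 4.4900 [stop]  node(2,2) S=69.6269 payoff=0.0000 vs cont=0.7577 → 0.7577 [wait]  ⇒ S*(2)=62.7500
t_1: node(1,0) S=59.5706 payoff=7.6694 vs cont=6.9906 → 7.6694 [stop]  node(1,1) S=66.0991 payoff=1.1409 vs cont=2.2832 → 2.2832 [wait]  ⇒ S*(1)=59.5706
t_0: node(0,0) S=62.7500 payoff=4.4900 vs cont=4.4728 → 4.4900 [stop]  ⇒ S*(0)=62.7500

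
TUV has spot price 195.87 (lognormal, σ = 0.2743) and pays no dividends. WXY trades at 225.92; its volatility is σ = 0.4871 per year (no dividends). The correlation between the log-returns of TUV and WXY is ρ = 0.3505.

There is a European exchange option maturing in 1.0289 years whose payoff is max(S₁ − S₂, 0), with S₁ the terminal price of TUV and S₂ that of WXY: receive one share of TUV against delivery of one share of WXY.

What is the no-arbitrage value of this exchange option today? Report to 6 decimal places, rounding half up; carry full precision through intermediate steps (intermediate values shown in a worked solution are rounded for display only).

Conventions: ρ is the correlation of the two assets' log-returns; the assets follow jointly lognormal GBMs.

σ_eff = √(σ₁² + σ₂² − 2ρσ₁σ₂) = √(0.2743² + 0.4871² − 2·0.3505·0.2743·0.4871) = 0.467809
d₁ = (ln(S₁/S₂) + (q₂ − q₁ + σ_eff²/2)T) / (σ_eff√T) = (ln(195.87/225.92) + (0.0 − 0.0 + 0.109423)·1.0289) / 0.474521 = -0.063527
d₂ = d₁ − σ_eff√T = -0.063527 − 0.474521 = -0.538048
N(d₁) = 0.474673,  N(d₂) = 0.295272
V = S₁·e^{−q₁T}·N(d₁) − S₂·e^{−q₂T}·N(d₂) = 92.974287 − 66.707870 = 26.266417
Key observation: the rate r is irrelevant here: denominating values in WXY turns the exchange into a ratio option on S₁/S₂, and discounting at r drops out.

exchange price = 26.266417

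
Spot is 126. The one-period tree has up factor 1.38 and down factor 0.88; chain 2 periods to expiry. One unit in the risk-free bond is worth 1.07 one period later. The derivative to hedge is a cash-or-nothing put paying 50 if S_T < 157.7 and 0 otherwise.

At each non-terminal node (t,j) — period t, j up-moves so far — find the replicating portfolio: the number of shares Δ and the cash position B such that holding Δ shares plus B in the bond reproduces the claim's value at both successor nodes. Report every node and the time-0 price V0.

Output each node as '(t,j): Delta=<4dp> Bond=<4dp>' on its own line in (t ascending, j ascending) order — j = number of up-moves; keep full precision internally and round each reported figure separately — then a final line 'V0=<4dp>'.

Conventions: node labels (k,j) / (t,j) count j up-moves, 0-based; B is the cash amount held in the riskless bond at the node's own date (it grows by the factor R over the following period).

No-arbitrage ⇒ martingale measure with p* = (R−d)/(u−d) = 0.3800.
Expiry values: V(2,0)=50.0000, V(2,1)=50.0000, V(2,2)=0.0000
  t=1,j=0: stock 110.8800 → up 153.0144 (V=50.0000), down 97.5744 (V=50.0000). Price 46.7290; hedge Δ=0.0000, bond B=46.7290.
  t=1,j=1: stock 173.8800 → up 239.9544 (V=0.0000), down 153.0144 (V=50.0000). Price 28.9720; hedge Δ=-0.5751, bond B=128.9720.
  t=0,j=0: stock 126.0000 → up 173.8800 (V=28.9720), down 110.8800 (V=46.7290). Price 37.3657; hedge Δ=-0.2819, bond B=72.8797.
Verification: the root portfolio costs Δ(0,0)·S0 + B(0,0) = 37.3657, matching V0.

(0,0): Delta=-0.2819 Bond=72.8797
(1,0): Delta=0.0000 Bond=46.7290
(1,1): Delta=-0.5751 Bond=128.9720
V0=37.3657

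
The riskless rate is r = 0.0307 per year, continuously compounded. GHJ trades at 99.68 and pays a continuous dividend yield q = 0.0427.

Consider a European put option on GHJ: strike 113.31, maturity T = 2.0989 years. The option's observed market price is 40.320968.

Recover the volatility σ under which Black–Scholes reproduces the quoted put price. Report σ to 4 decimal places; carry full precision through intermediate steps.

sigma = 0.5826

At σ = 0.5826 the Black–Scholes value reproduces the quote:
σ√T = 0.5826·√2.0989 = 0.844046
d₁ = (ln(S/K) + (r−q+σ²/2)T) / (σ√T) = (ln(99.68/113.31) + (0.0307−0.0427+0.5826²/2)·2.0989) / 0.844046 = (-0.128162 + 0.331020) / 0.844046 = 0.240340
d₂ = d₁ − σ√T = 0.240340 − 0.844046 = -0.603707
e^{−rT} = 0.937596
e^{−qT} = 0.914276
N(−d₁) = 0.405033,  N(−d₂) = 0.726981
V = K·e^{−rT}·N(−d₂) − S·e^{−qT}·N(−d₁) = 77.233688 − 36.912721 = 40.320968 (the quoted price), and the Black–Scholes price is strictly increasing in σ, so σ is unique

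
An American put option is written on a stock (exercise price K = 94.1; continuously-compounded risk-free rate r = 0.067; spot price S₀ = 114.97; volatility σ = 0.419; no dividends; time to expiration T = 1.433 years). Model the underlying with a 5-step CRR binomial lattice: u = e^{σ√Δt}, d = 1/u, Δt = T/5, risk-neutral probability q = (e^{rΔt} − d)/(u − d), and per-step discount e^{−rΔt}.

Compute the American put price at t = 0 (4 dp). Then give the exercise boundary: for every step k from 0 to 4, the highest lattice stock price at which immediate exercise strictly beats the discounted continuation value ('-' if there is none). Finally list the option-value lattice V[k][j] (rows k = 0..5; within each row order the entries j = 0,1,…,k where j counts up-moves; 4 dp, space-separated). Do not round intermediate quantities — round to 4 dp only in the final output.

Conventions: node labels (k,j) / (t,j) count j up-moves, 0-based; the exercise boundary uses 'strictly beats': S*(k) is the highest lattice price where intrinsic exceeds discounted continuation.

Δt=0.28660, u=1.25146, d=0.79907, q=0.48701, disc=e^(-rΔt)=0.98098
k=5 terminal: V=max(K-S,0) → 56.6460 35.4413 2.2314 0.0000 0.0000 0.0000
k=4: j=0 S=46.8722 intr=47.2278 cont=45.4381 V=47.2278[EX]; j=1 S=73.4091 intr=20.6909 cont=18.9012 V=20.6909[EX]; j=2 S=114.9700 intr=0.0000 cont=1.1229 V=1.1229[hold]; j=3 S=180.0608 intr=0.0000 cont=0.0000 V=0.0000[hold]; j=4 S=282.0032 intr=0.0000 cont=0.0000 V=0.0000[hold]  S*(4)=73.4091
k=3: j=0 S=58.6587 intr=35.4413 cont=33.6516 V=35.4413[EX]; j=1 S=91.8686 intr=2.2314 cont=10.9488 V=10.9488[hold]; j=2 S=143.8805 intr=0.0000 cont=0.5651 V=0.5651[hold]; j=3 S=225.3392 intr=0.0000 cont=0.0000 V=0.0000[hold]  S*(3)=58.6587
k=2: j=0 S=73.4091 intr=20.6909 cont=23.0660 V=23.0660[hold]; j=1 S=114.9700 intr=0.0000 cont=5.7797 V=5.7797[hold]; j=2 S=180.0608 intr=0.0000 cont=0.2844 V=0.2844[hold]  S*(2)=-
k=1: j=0 S=91.8686 intr=2.2314 cont=14.3688 V=14.3688[hold]; j=1 S=143.8805 intr=0.0000 cont=3.0444 V=3.0444[hold]  S*(1)=-
k=0: j=0 S=114.9700 intr=0.0000 cont=8.6853 V=8.6853[hold]  S*(0)=-

price = 8.6853
boundary = - - - 58.6587 73.4091
tree:
8.6853
14.3688 3.0444
23.0660 5.7797 0.2844
35.4413 10.9488 0.5651 0.0000
47.2278 20.6909 1.1229 0.0000 0.0000
56.6460 35.4413 2.2314 0.0000 0.0000 0.0000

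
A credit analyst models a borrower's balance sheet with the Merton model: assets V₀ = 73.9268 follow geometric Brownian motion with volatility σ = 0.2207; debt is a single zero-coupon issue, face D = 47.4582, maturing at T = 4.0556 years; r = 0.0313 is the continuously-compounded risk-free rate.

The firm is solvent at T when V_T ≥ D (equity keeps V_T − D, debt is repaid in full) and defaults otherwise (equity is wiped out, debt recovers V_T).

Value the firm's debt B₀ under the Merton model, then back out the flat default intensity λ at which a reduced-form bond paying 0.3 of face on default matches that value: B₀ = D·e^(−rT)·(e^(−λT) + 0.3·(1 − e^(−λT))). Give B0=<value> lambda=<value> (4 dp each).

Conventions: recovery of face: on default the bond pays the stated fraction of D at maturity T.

With assets at 73.9268 and a single debt payment of 47.4582 at 4.0556 years:
d₁ = [ln(V₀/D) + (r + σ²/2)T] / (σ√T)
   = [ln(73.9268/47.4582) + (0.0313 + 0.5·0.2207²)·4.0556] / (0.2207·√4.0556)
   = [0.443226 + 0.225711] / 0.444457 = 1.505066
d₂ = d₁ − σ√T = 1.505066 − 0.444457 = 1.060609
N(d₁) = 0.933846,  N(d₂) = 0.855566,  e^(−rT) = 0.880786
E₀ = V₀·N(d₁) − D·e^(−rT)·N(d₂)
   = 73.9268·0.933846 − 47.4582·0.880786·0.855566 = 33.273160
B₀ = V₀ − E₀ = 73.9268 − 33.273160 = 40.653640
e^(−λT) = (B₀·e^(rT)/D − 0.3)/(1 − 0.3) = (40.6536·1.135349/47.4582 − 0.3)/0.7 = 0.96080258
λ = −ln(0.96080258)/4.0556 = 0.009860

B0=40.6536 lambda=0.0099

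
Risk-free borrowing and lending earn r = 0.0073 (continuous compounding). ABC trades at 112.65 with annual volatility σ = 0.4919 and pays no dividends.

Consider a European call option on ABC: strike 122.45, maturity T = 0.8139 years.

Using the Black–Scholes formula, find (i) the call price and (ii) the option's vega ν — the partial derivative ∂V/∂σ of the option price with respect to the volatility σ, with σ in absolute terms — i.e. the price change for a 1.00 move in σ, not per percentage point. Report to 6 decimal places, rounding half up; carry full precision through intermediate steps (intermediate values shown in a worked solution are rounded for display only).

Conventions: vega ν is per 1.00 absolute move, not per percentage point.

price = 16.348100
ν = 40.498682

σ√T = 0.4919·√0.8139 = 0.443775
d₁ = (ln(S/K) + (r+σ²/2)T) / (σ√T) = (ln(112.65/122.45) + (0.0073+0.4919²/2)·0.8139) / 0.443775 = (-0.083417 + 0.104409) / 0.443775 = 0.047304
d₂ = d₁ − σ√T = 0.047304 − 0.443775 = -0.396471
e^{−rT} = 0.994076
N(d₁) = 0.518864,  N(d₂) = 0.345879
Call price V = S·N(d₁) − K·e^{−rT}·N(d₂) = 58.450084 − 42.101984 = 16.348100
φ(d₁) = (1/√(2π))·e^{−d₁²/2} = 0.398496
ν = S·φ(d₁)·√T = 40.498682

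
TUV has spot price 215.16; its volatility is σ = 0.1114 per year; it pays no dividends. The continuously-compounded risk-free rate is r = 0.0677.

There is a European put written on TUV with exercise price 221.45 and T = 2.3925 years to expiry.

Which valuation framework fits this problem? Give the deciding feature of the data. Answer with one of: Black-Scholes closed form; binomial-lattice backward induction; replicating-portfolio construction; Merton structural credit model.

framework: Black-Scholes closed form

Key observation: the instrument is a plain European put (strike 221.45) on a lognormal asset; the exact continuous-time formula applies directly.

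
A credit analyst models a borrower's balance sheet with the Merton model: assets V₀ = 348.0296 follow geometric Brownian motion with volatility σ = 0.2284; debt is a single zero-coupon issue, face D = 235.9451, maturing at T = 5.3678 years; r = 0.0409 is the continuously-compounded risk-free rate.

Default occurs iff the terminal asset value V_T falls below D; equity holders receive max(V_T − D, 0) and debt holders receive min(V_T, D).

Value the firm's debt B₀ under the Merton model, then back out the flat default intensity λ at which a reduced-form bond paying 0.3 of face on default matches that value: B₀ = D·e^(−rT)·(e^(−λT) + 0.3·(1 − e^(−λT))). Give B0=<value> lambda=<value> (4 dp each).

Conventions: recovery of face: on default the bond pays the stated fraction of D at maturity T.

With assets at 348.0296 and a single debt payment of 235.9451 at 5.3678 years:
d₁ = [ln(V₀/D) + (r + σ²/2)T] / (σ√T)
   = [ln(348.0296/235.9451) + (0.0409 + 0.5·0.2284²)·5.3678] / (0.2284·√5.3678)
   = [0.388688 + 0.359553] / 0.529169 = 1.413993
d₂ = d₁ − σ√T = 1.413993 − 0.529169 = 0.884825
N(d₁) = 0.921318,  N(d₂) = 0.811874,  e^(−rT) = 0.802886
E₀ = V₀·N(d₁) − D·e^(−rT)·N(d₂)
   = 348.0296·0.921318 − 235.9451·0.802886·0.811874 = 166.846977
B₀ = V₀ − E₀ = 348.0296 − 166.846977 = 181.182623
e^(−λT) = (B₀·e^(rT)/D − 0.3)/(1 − 0.3) = (181.1826·1.245507/235.9451 − 0.3)/0.7 = 0.93775292
λ = −ln(0.93775292)/5.3678 = 0.011973

B0=181.1826 lambda=0.0120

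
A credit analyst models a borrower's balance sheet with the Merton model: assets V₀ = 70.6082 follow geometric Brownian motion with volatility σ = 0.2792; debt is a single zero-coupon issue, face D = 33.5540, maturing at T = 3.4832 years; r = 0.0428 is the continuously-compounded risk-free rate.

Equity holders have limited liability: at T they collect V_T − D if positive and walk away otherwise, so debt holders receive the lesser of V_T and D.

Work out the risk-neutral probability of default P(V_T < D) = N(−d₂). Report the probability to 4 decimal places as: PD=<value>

With assets at 70.6082 and a single debt payment of 33.5540 at 3.4832 years:
d₁ = [ln(V₀/D) + (r + σ²/2)T] / (σ√T)
   = [ln(70.6082/33.5540) + (0.0428 + 0.5·0.2792²)·3.4832] / (0.2792·√3.4832)
   = [0.743990 + 0.284843] / 0.521080 = 1.974424
d₂ = d₁ − σ√T = 1.974424 − 0.521080 = 1.453344
risk-neutral PD = N(−d₂) = N(-1.453344) = 0.073064

PD=0.0731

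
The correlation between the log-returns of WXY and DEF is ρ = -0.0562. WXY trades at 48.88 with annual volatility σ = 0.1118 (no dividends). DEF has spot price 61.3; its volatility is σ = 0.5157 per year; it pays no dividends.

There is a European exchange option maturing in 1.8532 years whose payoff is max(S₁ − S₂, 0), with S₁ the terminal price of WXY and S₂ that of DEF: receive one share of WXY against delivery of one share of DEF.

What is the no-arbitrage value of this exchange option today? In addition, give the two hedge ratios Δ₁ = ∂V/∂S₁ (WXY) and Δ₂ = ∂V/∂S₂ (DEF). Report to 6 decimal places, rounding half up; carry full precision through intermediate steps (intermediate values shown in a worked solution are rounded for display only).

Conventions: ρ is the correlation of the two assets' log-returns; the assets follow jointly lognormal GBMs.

exchange price = 10.131747
Δ1 = 0.520634
Δ2 = -0.249867

σ_eff = √(σ₁² + σ₂² − 2ρσ₁σ₂) = √(0.1118² + 0.5157² − 2·-0.0562·0.1118·0.5157) = 0.533785
d₁ = (ln(S₁/S₂) + (q₂ − q₁ + σ_eff²/2)T) / (σ_eff√T) = (ln(48.88/61.3) + (0.0 − 0.0 + 0.142463)·1.8532) / 0.726653 = 0.051746
d₂ = d₁ − σ_eff√T = 0.051746 − 0.726653 = -0.674908
N(d₁) = 0.520634,  N(d₂) = 0.249867
V = S₁·e^{−q₁T}·N(d₁) − S₂·e^{−q₂T}·N(d₂) = 25.448603 − 15.316856 = 10.131747
Key observation: pricing in DEF-units makes this a unit-strike call on the ratio S₁/S₂ — the risk-free rate cancels and cannot affect the value.
Δ₁ = e^{−q₁T}·N(d₁) = 0.520634;  Δ₂ = −e^{−q₂T}·N(d₂) = -0.249867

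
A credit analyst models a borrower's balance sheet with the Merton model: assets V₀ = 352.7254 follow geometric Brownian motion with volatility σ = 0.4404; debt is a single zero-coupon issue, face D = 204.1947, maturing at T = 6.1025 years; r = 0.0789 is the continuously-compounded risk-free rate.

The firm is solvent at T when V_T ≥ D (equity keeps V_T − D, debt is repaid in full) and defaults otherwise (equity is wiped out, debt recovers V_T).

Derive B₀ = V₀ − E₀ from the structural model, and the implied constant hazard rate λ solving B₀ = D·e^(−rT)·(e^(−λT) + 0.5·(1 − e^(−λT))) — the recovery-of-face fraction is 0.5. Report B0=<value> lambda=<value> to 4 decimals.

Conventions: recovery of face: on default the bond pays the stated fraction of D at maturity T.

Apply the equity-as-call identities (strike 204.1947, horizon 6.1025 years):
d₁ = [ln(V₀/D) + (r + σ²/2)T] / (σ√T)
   = [ln(352.7254/204.1947) + (0.0789 + 0.5·0.4404²)·6.1025] / (0.4404·√6.1025)
   = [0.546616 + 1.073284] / 1.087931 = 1.488973
d₂ = d₁ − σ√T = 1.488973 − 1.087931 = 0.401043
N(d₁) = 0.931753,  N(d₂) = 0.655806,  e^(−rT) = 0.617864
E₀ = V₀·N(d₁) − D·e^(−rT)·N(d₂)
   = 352.7254·0.931753 − 204.1947·0.617864·0.655806 = 245.913480
B₀ = V₀ − E₀ = 352.7254 − 245.913480 = 106.811920
e^(−λT) = (B₀·e^(rT)/D − 0.5)/(1 − 0.5) = (106.8119·1.618480/204.1947 − 0.5)/0.5 = 0.69321624
λ = −ln(0.69321624)/6.1025 = 0.060043

B0=106.8119 lambda=0.0600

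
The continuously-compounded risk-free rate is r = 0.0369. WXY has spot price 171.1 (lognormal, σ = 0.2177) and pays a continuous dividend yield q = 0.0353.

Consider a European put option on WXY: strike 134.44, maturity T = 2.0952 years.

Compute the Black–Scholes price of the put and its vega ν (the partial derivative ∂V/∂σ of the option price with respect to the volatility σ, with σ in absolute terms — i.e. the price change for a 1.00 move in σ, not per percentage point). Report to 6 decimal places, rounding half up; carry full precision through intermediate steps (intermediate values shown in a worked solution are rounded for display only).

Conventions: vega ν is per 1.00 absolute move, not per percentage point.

price = 5.516882
ν = 59.355812

σ√T = 0.2177·√2.0952 = 0.315117
d₁ = (ln(S/K) + (r−q+σ²/2)T) / (σ√T) = (ln(171.1/134.44) + (0.0369−0.0353+0.2177²/2)·2.0952) / 0.315117 = (0.241130 + 0.053002) / 0.315117 = 0.933406
d₂ = d₁ − σ√T = 0.933406 − 0.315117 = 0.618290
e^{−rT} = 0.925600
e^{−qT} = 0.928708
N(−d₁) = 0.175305,  N(−d₂) = 0.268192
Put price V = K·e^{−rT}·N(−d₂) − S·e^{−qT}·N(−d₁) = 33.373219 − 27.856337 = 5.516882
φ(d₁) = (1/√(2π))·e^{−d₁²/2} = 0.258060
ν = S·e^{−qT}·φ(d₁)·√T = 59.355812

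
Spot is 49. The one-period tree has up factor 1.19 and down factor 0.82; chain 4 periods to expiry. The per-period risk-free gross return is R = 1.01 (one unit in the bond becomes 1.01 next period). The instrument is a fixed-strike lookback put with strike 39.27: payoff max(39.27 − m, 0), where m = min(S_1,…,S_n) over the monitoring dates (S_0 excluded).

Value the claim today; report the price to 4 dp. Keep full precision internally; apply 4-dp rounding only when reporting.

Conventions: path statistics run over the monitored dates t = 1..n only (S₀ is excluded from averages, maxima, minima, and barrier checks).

price = 3.2177

Risk-neutral up-probability p* = (R−d)/(u−d) = (1.01−0.82)/(1.19−0.82) = 0.5135; the claim prices as the p*-weighted sum of path payoffs discounted by R^4.
Enumerate all 2^4 = 16 price paths (U = up ×1.19, D = down ×0.82); each path with k up-moves has probability p*^k·(1−p*)^(4−k).
DDDD: m=22.1540, payoff=17.1160, prob=0.056012
UDDD: m=32.1503, payoff=7.1197, prob=0.059124
DUDD: m=32.1503, payoff=7.1197, prob=0.059124
UUDD: m=46.6571, payoff=0.0000, prob=0.062409
DDUD: m=32.1503, payoff=7.1197, prob=0.059124
UDUD: m=46.6571, payoff=0.0000, prob=0.062409
DUUD: m=40.1800, payoff=0.0000, prob=0.062409
UUUD: m=58.3100, payoff=0.0000, prob=0.065876
DDDU: m=27.0170, payoff=12.2530, prob=0.059124
UDDU: m=39.2076, payoff=0.0624, prob=0.062409
DUDU: m=39.2076, payoff=0.0624, prob=0.062409
UUDU: m=56.8989, payoff=0.0000, prob=0.065876
DDUU: m=32.9476, payoff=6.3224, prob=0.062409
UDUU: m=47.8142, payoff=0.0000, prob=0.065876
DUUU: m=40.1800, payoff=0.0000, prob=0.065876
UUUU: m=58.3100, payoff=0.0000, prob=0.069536
Price = Σ prob·payoff / R^4 = 3.348351 / 1.040604 = 3.2177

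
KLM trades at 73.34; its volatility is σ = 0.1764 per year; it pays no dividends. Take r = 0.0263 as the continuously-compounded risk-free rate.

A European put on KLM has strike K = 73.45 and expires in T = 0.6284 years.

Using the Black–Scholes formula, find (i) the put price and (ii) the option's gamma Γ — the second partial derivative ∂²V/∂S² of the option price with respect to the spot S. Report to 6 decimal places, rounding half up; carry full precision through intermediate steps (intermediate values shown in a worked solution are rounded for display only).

price = 3.533948
Γ = 0.038293

σ√T = 0.1764·√0.6284 = 0.139835
d₁ = (ln(S/K) + (r+σ²/2)T) / (σ√T) = (ln(73.34/73.45) + (0.0263+0.1764²/2)·0.6284) / 0.139835 = (-0.001499 + 0.026304) / 0.139835 = 0.177388
d₂ = d₁ − σ√T = 0.177388 − 0.139835 = 0.037553
e^{−rT} = 0.983609
N(−d₁) = 0.429602,  N(−d₂) = 0.485022
Put price V = K·e^{−rT}·N(−d₂) − S·N(−d₁) = 35.040939 − 31.506990 = 3.533948
φ(d₁) = (1/√(2π))·e^{−d₁²/2} = 0.392715
Γ = φ(d₁) / (S·σ·√T) = 0.038293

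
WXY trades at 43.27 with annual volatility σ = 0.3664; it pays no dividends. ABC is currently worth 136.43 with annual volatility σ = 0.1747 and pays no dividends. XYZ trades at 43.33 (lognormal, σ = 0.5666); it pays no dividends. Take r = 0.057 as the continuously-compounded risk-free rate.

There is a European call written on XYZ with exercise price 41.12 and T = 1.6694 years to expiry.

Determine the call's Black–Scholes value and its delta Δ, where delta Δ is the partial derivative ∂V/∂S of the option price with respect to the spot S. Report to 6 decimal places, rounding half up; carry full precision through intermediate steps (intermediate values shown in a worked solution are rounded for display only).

price = 14.722752
Δ = 0.714823

σ√T = 0.5666·√1.6694 = 0.732077
d₁ = (ln(S/K) + (r+σ²/2)T) / (σ√T) = (ln(43.33/41.12) + (0.057+0.5666²/2)·1.6694) / 0.732077 = (0.052351 + 0.363124) / 0.732077 = 0.567529
d₂ = d₁ − σ√T = 0.567529 − 0.732077 = -0.164548
e^{−rT} = 0.909231
N(d₁) = 0.714823,  N(d₂) = 0.434650
Call price V = S·N(d₁) − K·e^{−rT}·N(d₂) = 30.973260 − 16.250508 = 14.722752
Δ = N(d₁) = 0.714823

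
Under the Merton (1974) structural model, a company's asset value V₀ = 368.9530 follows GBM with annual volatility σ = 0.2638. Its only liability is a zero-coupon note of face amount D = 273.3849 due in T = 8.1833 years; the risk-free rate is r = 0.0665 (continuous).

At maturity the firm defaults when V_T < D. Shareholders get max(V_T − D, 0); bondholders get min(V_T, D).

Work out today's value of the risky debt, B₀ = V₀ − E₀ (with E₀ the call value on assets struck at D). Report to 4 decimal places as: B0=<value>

Equity is a call on the firm's assets struck at D = 273.3849:
d₁ = [ln(V₀/D) + (r + σ²/2)T] / (σ√T)
   = [ln(368.9530/273.3849) + (0.0665 + 0.5·0.2638²)·8.1833] / (0.2638·√8.1833)
   = [0.299789 + 0.828929] / 0.754639 = 1.495706
d₂ = d₁ − σ√T = 1.495706 − 0.754639 = 0.741068
N(d₁) = 0.932635,  N(d₂) = 0.770674,  e^(−rT) = 0.580312
E₀ = V₀·N(d₁) − D·e^(−rT)·N(d₂)
   = 368.9530·0.932635 − 273.3849·0.580312·0.770674 = 221.832179
B₀ = V₀ − E₀ = 368.9530 − 221.832179 = 147.120821

B0=147.1208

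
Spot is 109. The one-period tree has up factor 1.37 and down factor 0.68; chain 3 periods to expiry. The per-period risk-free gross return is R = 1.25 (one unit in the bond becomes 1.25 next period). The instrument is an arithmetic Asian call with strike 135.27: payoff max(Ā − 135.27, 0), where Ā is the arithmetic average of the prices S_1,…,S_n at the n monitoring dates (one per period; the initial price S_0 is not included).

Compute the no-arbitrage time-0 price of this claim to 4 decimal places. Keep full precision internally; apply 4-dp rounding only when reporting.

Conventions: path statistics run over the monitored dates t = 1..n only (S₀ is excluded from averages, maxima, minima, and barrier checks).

price = 23.7393

Set p* = 0.8261 (from d < R < u); the path-dependent value is the discounted p*-expectation over all price paths.
Enumerate all 2^3 = 8 price paths (U = up ×1.37, D = down ×0.68); each path with k up-moves has probability p*^k·(1−p*)^(3−k).
DDD: Ā=52.9316, payoff=0.0000, prob=0.005260
UDD: Ā=106.6415, payoff=0.0000, prob=0.024986
DUD: Ā=81.5715, payoff=0.0000, prob=0.024986
UUD: Ā=164.3426, payoff=29.0726, prob=0.118682
DDU: Ā=64.5239, payoff=0.0000, prob=0.024986
UDU: Ā=129.9967, payoff=0.0000, prob=0.118682
DUU: Ā=104.9267, payoff=0.0000, prob=0.118682
UUU: Ā=211.3965, payoff=76.1265, prob=0.563738
Price = Σ prob·payoff / R^3 = 46.365804 / 1.953125 = 23.7393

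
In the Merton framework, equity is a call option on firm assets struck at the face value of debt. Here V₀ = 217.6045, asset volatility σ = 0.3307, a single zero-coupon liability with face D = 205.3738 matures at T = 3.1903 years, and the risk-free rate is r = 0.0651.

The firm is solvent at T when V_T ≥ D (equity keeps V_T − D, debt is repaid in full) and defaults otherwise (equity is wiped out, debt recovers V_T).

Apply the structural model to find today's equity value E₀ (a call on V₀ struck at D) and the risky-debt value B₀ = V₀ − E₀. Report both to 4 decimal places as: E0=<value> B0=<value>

Apply the equity-as-call identities (strike 205.3738, horizon 3.1903 years):
d₁ = [ln(V₀/D) + (r + σ²/2)T] / (σ√T)
   = [ln(217.6045/205.3738) + (0.0651 + 0.5·0.3307²)·3.1903] / (0.3307·√3.1903)
   = [0.057847 + 0.382138] / 0.590677 = 0.744884
d₂ = d₁ − σ√T = 0.744884 − 0.590677 = 0.154207
N(d₁) = 0.771829,  N(d₂) = 0.561277,  e^(−rT) = 0.812460
E₀ = V₀·N(d₁) − D·e^(−rT)·N(d₂)
   = 217.6045·0.771829 − 205.3738·0.812460·0.561277 = 74.299952
B₀ = V₀ − E₀ = 217.6045 − 74.299952 = 143.304548

E0=74.3000 B0=143.3045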